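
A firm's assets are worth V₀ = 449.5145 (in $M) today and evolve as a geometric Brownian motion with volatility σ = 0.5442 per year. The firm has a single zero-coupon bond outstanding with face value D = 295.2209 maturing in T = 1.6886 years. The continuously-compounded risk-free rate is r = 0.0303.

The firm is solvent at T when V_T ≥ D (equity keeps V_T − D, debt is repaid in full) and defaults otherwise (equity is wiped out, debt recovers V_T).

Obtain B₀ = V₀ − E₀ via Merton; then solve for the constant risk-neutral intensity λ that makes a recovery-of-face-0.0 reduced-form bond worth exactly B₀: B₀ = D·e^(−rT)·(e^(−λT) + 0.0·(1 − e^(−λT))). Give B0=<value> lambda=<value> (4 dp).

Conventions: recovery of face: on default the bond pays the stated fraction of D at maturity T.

B0=243.8560 lambda=0.0829

Work the structural quantities from V₀ = 449.5145 against face 295.2209:
d₁ = [ln(V₀/D) + (r + σ²/2)T] / (σ√T)
   = [ln(449.5145/295.2209) + (0.0303 + 0.5·0.5442²)·1.6886] / (0.5442·√1.6886)
   = [0.420444 + 0.301207] / 0.707167 = 1.020482
d₂ = d₁ − σ√T = 1.020482 − 0.707167 = 0.313315
N(d₁) = 0.846250,  N(d₂) = 0.622979,  e^(−rT) = 0.950122
E₀ = V₀·N(d₁) − D·e^(−rT)·N(d₂)
   = 449.5145·0.846250 − 295.2209·0.950122·0.622979 = 205.658473
B₀ = V₀ − E₀ = 449.5145 − 205.658473 = 243.856027
e^(−λT) = (B₀·e^(rT)/D − 0)/(1 − 0) = (243.8560·1.052496/295.2209 − 0)/1 = 0.86937439
λ = −ln(0.86937439)/1.6886 = 0.082898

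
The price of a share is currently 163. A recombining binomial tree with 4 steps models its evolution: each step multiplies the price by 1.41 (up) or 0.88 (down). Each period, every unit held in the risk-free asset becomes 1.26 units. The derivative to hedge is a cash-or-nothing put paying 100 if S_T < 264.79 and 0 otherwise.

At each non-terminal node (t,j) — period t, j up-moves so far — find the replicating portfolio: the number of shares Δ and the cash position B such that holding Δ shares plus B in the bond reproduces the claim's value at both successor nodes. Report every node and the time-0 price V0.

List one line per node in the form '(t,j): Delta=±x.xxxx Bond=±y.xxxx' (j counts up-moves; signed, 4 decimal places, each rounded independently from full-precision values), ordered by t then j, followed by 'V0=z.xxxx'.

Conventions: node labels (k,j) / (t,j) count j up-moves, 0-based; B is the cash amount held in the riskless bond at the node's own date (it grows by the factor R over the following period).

Risk-neutral probability p* = (R−d)/(u−d) = (1.26−0.88)/(1.41−0.88) = 0.7170.
Payoffs at expiry: V(4,0)=100.0000, V(4,1)=100.0000, V(4,2)=100.0000, V(4,3)=0.0000, V(4,4)=0.0000
(3,0): S=111.0799. Δ = (V_up−V_dn)/(S_up−S_dn) = (100.0000−100.0000)/(156.6227−97.7503) = 0.0000. V = [p*·100.0000 + (1−p*)·100.0000]/1.26 = 79.3651. B = V − Δ·S = 79.3651.
(3,1): S=177.9804. Δ = (V_up−V_dn)/(S_up−S_dn) = (100.0000−100.0000)/(250.9523−156.6227) = 0.0000. V = [p*·100.0000 + (1−p*)·100.0000]/1.26 = 79.3651. B = V − Δ·S = 79.3651.
(3,2): S=285.1731. Δ = (V_up−V_dn)/(S_up−S_dn) = (0.0000−100.0000)/(402.0940−250.9523) = -0.6616. V = [p*·0.0000 + (1−p*)·100.0000]/1.26 = 22.4618. B = V − Δ·S = 211.1411.
(3,3): S=456.9250. Δ = (V_up−V_dn)/(S_up−S_dn) = (0.0000−0.0000)/(644.2643−402.0940) = 0.0000. V = [p*·0.0000 + (1−p*)·0.0000]/1.26 = 0.0000. B = V − Δ·S = 0.0000.
(2,0): S=126.2272. Δ = (V_up−V_dn)/(S_up−S_dn) = (79.3651−79.3651)/(177.9804−111.0799) = 0.0000. V = [p*·79.3651 + (1−p*)·79.3651]/1.26 = 62.9882. B = V − Δ·S = 62.9882.
(2,1): S=202.2504. Δ = (V_up−V_dn)/(S_up−S_dn) = (22.4618−79.3651)/(285.1731−177.9804) = -0.5309. V = [p*·22.4618 + (1−p*)·79.3651]/1.26 = 30.6083. B = V − Δ·S = 137.9730.
(2,2): S=324.0603. Δ = (V_up−V_dn)/(S_up−S_dn) = (0.0000−22.4618)/(456.9250−285.1731) = -0.1308. V = [p*·0.0000 + (1−p*)·22.4618]/1.26 = 5.0453. B = V − Δ·S = 47.4261.
(1,0): S=143.4400. Δ = (V_up−V_dn)/(S_up−S_dn) = (30.6083−62.9882)/(202.2504−126.2272) = -0.4259. V = [p*·30.6083 + (1−p*)·62.9882]/1.26 = 31.5654. B = V − Δ·S = 92.6594.
(1,1): S=229.8300. Δ = (V_up−V_dn)/(S_up−S_dn) = (5.0453−30.6083)/(324.0603−202.2504) = -0.2099. V = [p*·5.0453 + (1−p*)·30.6083]/1.26 = 9.7461. B = V − Δ·S = 57.9782.
(0,0): S=163.0000. Δ = (V_up−V_dn)/(S_up−S_dn) = (9.7461−31.5654)/(229.8300−143.4400) = -0.2526. V = [p*·9.7461 + (1−p*)·31.5654]/1.26 = 12.6360. B = V − Δ·S = 53.8045.
As a check, the time-0 holding Δ(0,0)·S0 + B(0,0) comes to 12.6360 — exactly V0.

(0,0): Delta=-0.2526 Bond=53.8045
(1,0): Delta=-0.4259 Bond=92.6594
(1,1): Delta=-0.2099 Bond=57.9782
(2,0): Delta=0.0000 Bond=62.9882
(2,1): Delta=-0.5309 Bond=137.9730
(2,2): Delta=-0.1308 Bond=47.4261
(3,0): Delta=0.0000 Bond=79.3651
(3,1): Delta=0.0000 Bond=79.3651
(3,2): Delta=-0.6616 Bond=211.1411
(3,3): Delta=0.0000 Bond=0.0000
V0=12.6360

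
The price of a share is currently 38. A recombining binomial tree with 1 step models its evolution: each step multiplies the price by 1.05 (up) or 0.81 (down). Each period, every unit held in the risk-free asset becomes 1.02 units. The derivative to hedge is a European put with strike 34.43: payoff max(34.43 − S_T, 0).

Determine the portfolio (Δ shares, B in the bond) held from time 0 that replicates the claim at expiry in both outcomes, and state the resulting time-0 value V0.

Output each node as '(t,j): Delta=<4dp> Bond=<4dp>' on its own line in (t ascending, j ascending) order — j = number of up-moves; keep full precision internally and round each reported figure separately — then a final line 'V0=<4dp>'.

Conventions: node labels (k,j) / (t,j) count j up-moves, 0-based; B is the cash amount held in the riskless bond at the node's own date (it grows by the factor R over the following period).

(0,0): Delta=-0.4002 Bond=15.6556
V0=0.4473

The replicating-portfolio and risk-neutral prices coincide; use p* = (1.02−0.81)/(1.05−0.81) = 0.8750 for the latter.
Payoffs at expiry: V(1,0)=3.6500, V(1,1)=0.0000
  t=0,j=0: stock 38.0000 → up 39.9000 (V=0.0000), down 30.7800 (V=3.6500). Price 0.4473; hedge Δ=-0.4002, bond B=15.6556.
As a check, the time-0 holding Δ(0,0)·S0 + B(0,0) comes to 0.4473 — exactly V0.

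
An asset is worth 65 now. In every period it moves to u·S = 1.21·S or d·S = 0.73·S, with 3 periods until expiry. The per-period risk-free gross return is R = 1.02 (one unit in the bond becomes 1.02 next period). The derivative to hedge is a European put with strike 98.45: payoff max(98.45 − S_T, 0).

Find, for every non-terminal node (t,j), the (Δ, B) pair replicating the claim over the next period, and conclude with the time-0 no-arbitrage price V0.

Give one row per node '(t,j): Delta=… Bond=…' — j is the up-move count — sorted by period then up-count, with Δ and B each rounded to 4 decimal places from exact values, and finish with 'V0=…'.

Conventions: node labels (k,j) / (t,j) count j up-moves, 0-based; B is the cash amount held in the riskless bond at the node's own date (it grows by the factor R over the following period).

Arbitrage-free pricing uses the up-move probability p* = (R−d)/(u−d) = 0.6042, discounting each step at R = 1.02.
At maturity the claim pays: V(3,0)=73.1639, V(3,1)=56.5374, V(3,2)=28.9785, V(3,3)=0.0000
  t=2,j=0: stock 34.6385 → up 41.9126 (V=56.5374), down 25.2861 (V=73.1639). Price 61.8811; hedge Δ=-1.0000, bond B=96.5196.
  t=2,j=1: stock 57.4145 → up 69.4715 (V=28.9785), down 41.9126 (V=56.5374). Price 39.1051; hedge Δ=-1.0000, bond B=96.5196.
  t=2,j=2: stock 95.1665 → up 115.1515 (V=0.0000), down 69.4715 (V=28.9785). Price 11.2457; hedge Δ=-0.6344, bond B=71.6175.
  t=1,j=0: stock 47.4500 → up 57.4145 (V=39.1051), down 34.6385 (V=61.8811). Price 47.1771; hedge Δ=-1.0000, bond B=94.6271.
  t=1,j=1: stock 78.6500 → up 95.1665 (V=11.2457), down 57.4145 (V=39.1051). Price 21.8367; hedge Δ=-0.7380, bond B=79.8770.
  t=0,j=0: stock 65.0000 → up 78.6500 (V=21.8367), down 47.4500 (V=47.1771). Price 31.2424; hedge Δ=-0.8122, bond B=84.0349.
Sanity check at the root: Δ(0,0)·S0 + B(0,0) reproduces V0 = 31.2424.

(0,0): Delta=-0.8122 Bond=84.0349
(1,0): Delta=-1.0000 Bond=94.6271
(1,1): Delta=-0.7380 Bond=79.8770
(2,0): Delta=-1.0000 Bond=96.5196
(2,1): Delta=-1.0000 Bond=96.5196
(2,2): Delta=-0.6344 Bond=71.6175
V0=31.2424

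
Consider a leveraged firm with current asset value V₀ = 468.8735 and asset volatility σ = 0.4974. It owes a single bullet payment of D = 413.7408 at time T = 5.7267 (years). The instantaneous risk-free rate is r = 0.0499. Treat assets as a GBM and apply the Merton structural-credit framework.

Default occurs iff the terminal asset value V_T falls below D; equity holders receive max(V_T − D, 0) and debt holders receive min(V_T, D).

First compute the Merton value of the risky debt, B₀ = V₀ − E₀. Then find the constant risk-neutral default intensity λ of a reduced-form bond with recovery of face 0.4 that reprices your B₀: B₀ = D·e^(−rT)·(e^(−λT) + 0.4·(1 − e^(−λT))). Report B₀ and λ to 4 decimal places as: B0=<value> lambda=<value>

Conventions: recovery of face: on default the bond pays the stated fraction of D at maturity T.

B0=206.1269 lambda=0.1440

With assets at 468.8735 and a single debt payment of 413.7408 at 5.7267 years:
d₁ = [ln(V₀/D) + (r + σ²/2)T] / (σ√T)
   = [ln(468.8735/413.7408) + (0.0499 + 0.5·0.4974²)·5.7267] / (0.4974·√5.7267)
   = [0.125093 + 0.994174] / 1.190304 = 0.940321
d₂ = d₁ − σ√T = 0.940321 − 1.190304 = -0.249984
N(d₁) = 0.826473,  N(d₂) = 0.401300,  e^(−rT) = 0.751441
E₀ = V₀·N(d₁) − D·e^(−rT)·N(d₂)
   = 468.8735·0.826473 − 413.7408·0.751441·0.401300 = 262.746572
B₀ = V₀ − E₀ = 468.8735 − 262.746572 = 206.126928
e^(−λT) = (B₀·e^(rT)/D − 0.4)/(1 − 0.4) = (206.1269·1.330776/413.7408 − 0.4)/0.6 = 0.43832773
λ = −ln(0.43832773)/5.7267 = 0.144025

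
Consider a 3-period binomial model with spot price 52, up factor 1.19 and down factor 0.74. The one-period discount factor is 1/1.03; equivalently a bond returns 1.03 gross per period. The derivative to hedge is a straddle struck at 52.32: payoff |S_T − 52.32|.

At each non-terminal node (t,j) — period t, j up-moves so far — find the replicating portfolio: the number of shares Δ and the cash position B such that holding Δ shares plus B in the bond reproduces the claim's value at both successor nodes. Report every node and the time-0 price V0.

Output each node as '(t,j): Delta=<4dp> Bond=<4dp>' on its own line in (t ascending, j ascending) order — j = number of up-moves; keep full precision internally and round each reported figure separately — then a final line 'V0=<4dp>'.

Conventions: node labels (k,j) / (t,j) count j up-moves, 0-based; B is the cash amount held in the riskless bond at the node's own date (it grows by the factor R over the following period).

(0,0): Delta=0.1889 Bond=5.1149
(1,0): Delta=-0.8431 Bond=44.9783
(1,1): Delta=0.5429 Bond=-16.6406
(2,0): Delta=-1.0000 Bond=50.7961
(2,1): Delta=-0.7892 Bond=43.8622
(2,2): Delta=1.0000 Bond=-50.7961
V0=14.9371

Since d<R<u, set p* = (R−d)/(u−d) = 0.6444; price each node as the discounted p*-expectation of its children.
At maturity the claim pays: V(3,0)=31.2484, V(3,1)=18.4345, V(3,2)=2.1715, V(3,3)=35.3083
Node (2,0) S=28.4752: V=(p*·18.4345+(1−p*)·31.2484)/1.03=22.3209; Δ=(18.4345−31.2484)/(33.8855−21.0716)=-1.0000; B=V−Δ·S=50.7961
Node (2,1) S=45.7912: V=(p*·2.1715+(1−p*)·18.4345)/1.03=7.7223; Δ=(2.1715−18.4345)/(54.4915−33.8855)=-0.7892; B=V−Δ·S=43.8622
Node (2,2) S=73.6372: V=(p*·35.3083+(1−p*)·2.1715)/1.03=22.8411; Δ=(35.3083−2.1715)/(87.6283−54.4915)=1.0000; B=V−Δ·S=-50.7961
Node (1,0) S=38.4800: V=(p*·7.7223+(1−p*)·22.3209)/1.03=12.5368; Δ=(7.7223−22.3209)/(45.7912−28.4752)=-0.8431; B=V−Δ·S=44.9783
Node (1,1) S=61.8800: V=(p*·22.8411+(1−p*)·7.7223)/1.03=16.9568; Δ=(22.8411−7.7223)/(73.6372−45.7912)=0.5429; B=V−Δ·S=-16.6406
Node (0,0) S=52.0000: V=(p*·16.9568+(1−p*)·12.5368)/1.03=14.9371; Δ=(16.9568−12.5368)/(61.8800−38.4800)=0.1889; B=V−Δ·S=5.1149
Sanity check at the root: Δ(0,0)·S0 + B(0,0) reproduces V0 = 14.9371.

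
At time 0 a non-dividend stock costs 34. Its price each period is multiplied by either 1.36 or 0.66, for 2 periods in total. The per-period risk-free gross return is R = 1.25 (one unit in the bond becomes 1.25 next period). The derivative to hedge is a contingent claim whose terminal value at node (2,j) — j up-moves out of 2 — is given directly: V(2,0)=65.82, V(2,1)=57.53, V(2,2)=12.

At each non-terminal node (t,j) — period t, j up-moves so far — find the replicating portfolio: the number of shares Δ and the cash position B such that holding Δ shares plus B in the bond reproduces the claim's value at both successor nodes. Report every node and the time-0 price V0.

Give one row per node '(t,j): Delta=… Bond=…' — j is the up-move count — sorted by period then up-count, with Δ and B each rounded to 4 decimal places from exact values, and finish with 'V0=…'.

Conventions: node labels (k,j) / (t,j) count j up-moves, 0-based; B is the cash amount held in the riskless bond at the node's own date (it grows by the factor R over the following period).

(0,0): Delta=-1.3337 Bond=61.5958
(1,0): Delta=-0.5278 Bond=58.9090
(1,1): Delta=-1.4066 Bond=80.3666
V0=16.2495

The replicating-portfolio and risk-neutral prices coincide; use p* = (1.25−0.66)/(1.36−0.66) = 0.8429 for the latter.
Terminal payoffs: V(2,0)=65.8200, V(2,1)=57.5300, V(2,2)=12.0000
  t=1,j=0: stock 22.4400 → up 30.5184 (V=57.5300), down 14.8104 (V=65.8200). Price 47.0662; hedge Δ=-0.5278, bond B=58.9090.
  t=1,j=1: stock 46.2400 → up 62.8864 (V=12.0000), down 30.5184 (V=57.5300). Price 15.3238; hedge Δ=-1.4066, bond B=80.3666.
  t=0,j=0: stock 34.0000 → up 46.2400 (V=15.3238), down 22.4400 (V=47.0662). Price 16.2495; hedge Δ=-1.3337, bond B=61.5958.
As a check, the time-0 holding Δ(0,0)·S0 + B(0,0) comes to 16.2495 — exactly V0.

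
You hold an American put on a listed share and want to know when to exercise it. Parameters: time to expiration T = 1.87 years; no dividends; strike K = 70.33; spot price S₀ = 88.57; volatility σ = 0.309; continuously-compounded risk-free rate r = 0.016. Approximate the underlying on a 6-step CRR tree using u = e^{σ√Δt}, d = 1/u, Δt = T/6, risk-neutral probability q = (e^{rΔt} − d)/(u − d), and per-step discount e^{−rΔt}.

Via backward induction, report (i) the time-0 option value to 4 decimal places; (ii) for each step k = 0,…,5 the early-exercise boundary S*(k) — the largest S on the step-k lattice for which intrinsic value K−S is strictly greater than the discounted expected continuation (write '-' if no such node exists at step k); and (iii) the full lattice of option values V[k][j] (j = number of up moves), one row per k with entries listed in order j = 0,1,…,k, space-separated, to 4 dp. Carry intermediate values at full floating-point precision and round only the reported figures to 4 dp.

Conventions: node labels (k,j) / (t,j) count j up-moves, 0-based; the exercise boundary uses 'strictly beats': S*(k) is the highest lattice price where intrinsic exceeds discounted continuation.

price = 5.7820
boundary = - - - - 44.4236 52.7876
tree:
5.7820
8.8220 2.4344
13.1080 4.1095 0.5819
18.8338 6.8264 1.1064 0.0000
25.9064 11.1027 2.1035 0.0000 0.0000
32.9452 17.5424 3.9993 0.0000 0.0000 0.0000
38.8687 25.9064 7.6036 0.0000 0.0000 0.0000 0.0000

Δt=0.31167, u=1.18828, d=0.84155, q=0.47140, disc=e^(-rΔt)=0.99503
k=6 terminal: V=max(K-S,0) → 38.8687 25.9064 7.6036 0.0000 0.0000 0.0000 0.0000
k=5: j=0 S=37.3848 intr=32.9452 cont=32.5954 V=32.9452[EX]; j=1 S=52.7876 intr=17.5424 cont=17.1926 V=17.5424[EX]; j=2 S=74.5364 intr=0.0000 cont=3.9993 V=3.9993[hold]; j=3 S=105.2458 intr=0.0000 cont=0.0000 V=0.0000[hold]; j=4 S=148.6078 intr=0.0000 cont=0.0000 V=0.0000[hold]; j=5 S=209.8351 intr=0.0000 cont=0.0000 V=0.0000[hold]  S*(5)=52.7876
k=4: j=0 S=44.4236 intr=25.9064 cont=25.5566 V=25.9064[EX]; j=1 S=62.7264 intr=7.6036 cont=11.1027 V=11.1027[hold]; j=2 S=88.5700 intr=0.0000 cont=2.1035 V=2.1035[hold]; j=3 S=125.0614 intr=0.0000 cont=0.0000 V=0.0000[hold]; j=4 S=176.5875 intr=0.0000 cont=0.0000 V=0.0000[hold]  S*(4)=44.4236
k=3: j=0 S=52.7876 intr=17.5424 cont=18.8338 V=18.8338[hold]; j=1 S=74.5364 intr=0.0000 cont=6.8264 V=6.8264[hold]; j=2 S=105.2458 intr=0.0000 cont=1.1064 V=1.1064[hold]; j=3 S=148.6078 intr=0.0000 cont=0.0000 V=0.0000[hold]  S*(3)=-
k=2: j=0 S=62.7264 intr=7.6036 cont=13.1080 V=13.1080[hold]; j=1 S=88.5700 intr=0.0000 cont=4.1095 V=4.1095[hold]; j=2 S=125.0614 intr=0.0000 cont=0.5819 V=0.5819[hold]  S*(2)=-
k=1: j=0 S=74.5364 intr=0.0000 cont=8.8220 V=8.8220[hold]; j=1 S=105.2458 intr=0.0000 cont=2.4344 V=2.4344[hold]  S*(1)=-
k=0: j=0 S=88.5700 intr=0.0000 cont=5.7820 V=5.7820[hold]  S*(0)=-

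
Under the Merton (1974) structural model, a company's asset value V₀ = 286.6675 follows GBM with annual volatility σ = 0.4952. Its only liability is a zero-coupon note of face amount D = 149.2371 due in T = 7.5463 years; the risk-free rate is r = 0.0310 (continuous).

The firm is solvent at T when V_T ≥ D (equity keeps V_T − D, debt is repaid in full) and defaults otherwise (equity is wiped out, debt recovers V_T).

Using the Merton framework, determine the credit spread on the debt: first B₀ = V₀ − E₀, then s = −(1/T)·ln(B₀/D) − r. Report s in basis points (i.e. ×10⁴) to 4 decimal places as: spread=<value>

Work the structural quantities from V₀ = 286.6675 against face 149.2371:
d₁ = [ln(V₀/D) + (r + σ²/2)T] / (σ√T)
   = [ln(286.6675/149.2371) + (0.0310 + 0.5·0.4952²)·7.5463] / (0.4952·√7.5463)
   = [0.652787 + 1.159199] / 1.360341 = 1.332009
d₂ = d₁ − σ√T = 1.332009 − 1.360341 = -0.028332
N(d₁) = 0.908571,  N(d₂) = 0.488699,  e^(−rT) = 0.791413
E₀ = V₀·N(d₁) − D·e^(−rT)·N(d₂)
   = 286.6675·0.908571 − 149.2371·0.791413·0.488699 = 202.738556
B₀ = V₀ − E₀ = 286.6675 − 202.738556 = 83.928944
spread = −(1/T)·ln(B₀/D) − r = −(1/7.5463)·ln(83.928944/149.2371) − 0.0310 = 0.04527126
in basis points: 0.04527126 × 10⁴ = 452.7126 bp

spread=452.7126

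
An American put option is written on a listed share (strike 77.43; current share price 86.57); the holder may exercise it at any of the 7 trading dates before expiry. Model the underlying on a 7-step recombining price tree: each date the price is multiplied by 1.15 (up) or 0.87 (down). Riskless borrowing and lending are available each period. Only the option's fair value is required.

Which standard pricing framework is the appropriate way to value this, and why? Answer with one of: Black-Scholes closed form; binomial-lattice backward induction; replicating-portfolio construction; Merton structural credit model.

framework: binomial-lattice backward induction

Key observation: early exercise of the strike-77.43 put must be checked at each of the 7 dates (spot 86.57), which forces a node-by-node comparison of intrinsic and continuation value backward from expiry.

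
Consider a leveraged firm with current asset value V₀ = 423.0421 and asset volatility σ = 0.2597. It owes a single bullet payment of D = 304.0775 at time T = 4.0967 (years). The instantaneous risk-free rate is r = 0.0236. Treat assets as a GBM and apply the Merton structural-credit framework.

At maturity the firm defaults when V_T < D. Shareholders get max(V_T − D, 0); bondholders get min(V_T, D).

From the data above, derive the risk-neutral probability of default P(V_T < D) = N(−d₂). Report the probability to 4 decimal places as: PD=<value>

PD=0.2914

Apply the equity-as-call identities (strike 304.0775, horizon 4.0967 years):
d₁ = [ln(V₀/D) + (r + σ²/2)T] / (σ√T)
   = [ln(423.0421/304.0775) + (0.0236 + 0.5·0.2597²)·4.0967] / (0.2597·√4.0967)
   = [0.330189 + 0.234831] / 0.525641 = 1.074917
d₂ = d₁ − σ√T = 1.074917 − 0.525641 = 0.549277
risk-neutral PD = N(−d₂) = N(-0.549277) = 0.291408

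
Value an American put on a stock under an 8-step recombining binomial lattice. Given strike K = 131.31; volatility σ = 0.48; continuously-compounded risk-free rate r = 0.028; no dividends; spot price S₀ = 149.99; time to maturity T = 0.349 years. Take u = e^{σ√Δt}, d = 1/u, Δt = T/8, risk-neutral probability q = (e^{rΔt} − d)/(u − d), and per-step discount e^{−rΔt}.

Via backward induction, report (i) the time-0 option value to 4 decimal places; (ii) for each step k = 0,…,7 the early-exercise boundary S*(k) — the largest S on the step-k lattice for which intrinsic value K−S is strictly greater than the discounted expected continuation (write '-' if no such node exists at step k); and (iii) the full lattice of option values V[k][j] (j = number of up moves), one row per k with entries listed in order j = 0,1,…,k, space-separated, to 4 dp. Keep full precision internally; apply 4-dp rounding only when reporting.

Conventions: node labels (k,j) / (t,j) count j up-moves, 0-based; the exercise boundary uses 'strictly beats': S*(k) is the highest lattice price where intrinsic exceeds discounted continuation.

price = 8.1597
boundary = - - - - - 90.8573 100.4385 111.0301
tree:
8.1597
11.9533 4.0879
17.0646 6.4694 1.5290
23.6324 10.0225 2.6527 0.3207
31.5748 15.1240 4.5444 0.6187 0.0000
40.4527 22.0773 7.6611 1.1936 0.0000 0.0000
49.1199 30.8715 12.6461 2.3028 0.0000 0.0000 0.0000
56.9604 40.4527 20.2799 4.4427 0.0000 0.0000 0.0000 0.0000
64.0529 49.1199 30.8715 8.5714 0.0000 0.0000 0.0000 0.0000 0.0000

Δt=0.04362, u=1.10545, d=0.90461, q=0.48104, disc=e^(-rΔt)=0.99878
k=8 terminal: V=max(K-S,0) → 64.0529 49.1199 30.8715 8.5714 0.0000 0.0000 0.0000 0.0000 0.0000
k=7: j=0 S=74.3496 intr=56.9604 cont=56.8001 V=56.9604[EX]; j=1 S=90.8573 intr=40.4527 cont=40.2924 V=40.4527[EX]; j=2 S=111.0301 intr=20.2799 cont=20.1196 V=20.2799[EX]; j=3 S=135.6819 intr=0.0000 cont=4.4427 V=4.4427[hold]; j=4 S=165.8070 intr=0.0000 cont=0.0000 V=0.0000[hold]; j=5 S=202.6207 intr=0.0000 cont=0.0000 V=0.0000[hold]; j=6 S=247.6080 intr=0.0000 cont=0.0000 V=0.0000[hold]; j=7 S=302.5838 intr=0.0000 cont=0.0000 V=0.0000[hold]  S*(7)=111.0301
k=6: j=0 S=82.1901 intr=49.1199 cont=48.9596 V=49.1199[EX]; j=1 S=100.4385 intr=30.8715 cont=30.7112 V=30.8715[EX]; j=2 S=122.7386 intr=8.5714 cont=12.6461 V=12.6461[hold]; j=3 S=149.9900 intr=0.0000 cont=2.3028 V=2.3028[hold]; j=4 S=183.2919 intr=0.0000 cont=0.0000 V=0.0000[hold]; j=5 S=223.9877 intr=0.0000 cont=0.0000 V=0.0000[hold]; j=6 S=273.7192 intr=0.0000 cont=0.0000 V=0.0000[hold]  S*(6)=100.4385
k=5: j=0 S=90.8573 intr=40.4527 cont=40.2924 V=40.4527[EX]; j=1 S=111.0301 intr=20.2799 cont=22.0773 V=22.0773[hold]; j=2 S=135.6819 intr=0.0000 cont=7.6611 V=7.6611[hold]; j=3 S=165.8070 intr=0.0000 cont=1.1936 V=1.1936[hold]; j=4 S=202.6207 intr=0.0000 cont=0.0000 V=0.0000[hold]; j=5 S=247.6080 intr=0.0000 cont=0.0000 V=0.0000[hold]  S*(5)=90.8573
k=4: j=0 S=100.4385 intr=30.8715 cont=31.5748 V=31.5748[hold]; j=1 S=122.7386 intr=8.5714 cont=15.1240 V=15.1240[hold]; j=2 S=149.9900 intr=0.0000 cont=4.5444 V=4.5444[hold]; j=3 S=183.2919 intr=0.0000 cont=0.6187 V=0.6187[hold]; j=4 S=223.9877 intr=0.0000 cont=0.0000 V=0.0000[hold]  S*(4)=-
k=3: j=0 S=111.0301 intr=20.2799 cont=23.6324 V=23.6324[hold]; j=1 S=135.6819 intr=0.0000 cont=10.0225 V=10.0225[hold]; j=2 S=165.8070 intr=0.0000 cont=2.6527 V=2.6527[hold]; j=3 S=202.6207 intr=0.0000 cont=0.3207 V=0.3207[hold]  S*(3)=-
k=2: j=0 S=122.7386 intr=8.5714 cont=17.0646 V=17.0646[hold]; j=1 S=149.9900 intr=0.0000 cont=6.4694 V=6.4694[hold]; j=2 S=183.2919 intr=0.0000 cont=1.5290 V=1.5290[hold]  S*(2)=-
k=1: j=0 S=135.6819 intr=0.0000 cont=11.9533 V=11.9533[hold]; j=1 S=165.8070 intr=0.0000 cont=4.0879 V=4.0879[hold]  S*(1)=-
k=0: j=0 S=149.9900 intr=0.0000 cont=8.1597 V=8.1597[hold]  S*(0)=-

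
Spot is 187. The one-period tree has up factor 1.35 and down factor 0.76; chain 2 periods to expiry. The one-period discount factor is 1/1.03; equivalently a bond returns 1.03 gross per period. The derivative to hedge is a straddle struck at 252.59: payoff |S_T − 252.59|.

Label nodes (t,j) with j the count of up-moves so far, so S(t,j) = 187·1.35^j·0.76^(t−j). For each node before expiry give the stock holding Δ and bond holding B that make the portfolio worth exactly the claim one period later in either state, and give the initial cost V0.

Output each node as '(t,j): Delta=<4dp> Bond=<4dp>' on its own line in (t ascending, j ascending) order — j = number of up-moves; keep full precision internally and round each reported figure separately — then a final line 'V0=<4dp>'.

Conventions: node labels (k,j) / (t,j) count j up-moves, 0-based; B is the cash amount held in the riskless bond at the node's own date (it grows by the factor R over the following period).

(0,0): Delta=-0.2895 Bond=140.0547
(1,0): Delta=-1.0000 Bond=245.2330
(1,1): Delta=0.1846 Bond=24.5804
V0=85.9187

The replicating-portfolio and risk-neutral prices coincide; use p* = (1.03−0.76)/(1.35−0.76) = 0.4576 for the latter.
Terminal payoffs: V(2,0)=144.5788, V(2,1)=60.7280, V(2,2)=88.2175
  t=1,j=0: stock 142.1200 → up 191.8620 (V=60.7280), down 108.0112 (V=144.5788). Price 103.1130; hedge Δ=-1.0000, bond B=245.2330.
  t=1,j=1: stock 252.4500 → up 340.8075 (V=88.2175), down 191.8620 (V=60.7280). Price 71.1728; hedge Δ=0.1846, bond B=24.5804.
  t=0,j=0: stock 187.0000 → up 252.4500 (V=71.1728), down 142.1200 (V=103.1130). Price 85.9187; hedge Δ=-0.2895, bond B=140.0547.
Check: Δ(0,0)·S0 + B(0,0) = 85.9187 = V0.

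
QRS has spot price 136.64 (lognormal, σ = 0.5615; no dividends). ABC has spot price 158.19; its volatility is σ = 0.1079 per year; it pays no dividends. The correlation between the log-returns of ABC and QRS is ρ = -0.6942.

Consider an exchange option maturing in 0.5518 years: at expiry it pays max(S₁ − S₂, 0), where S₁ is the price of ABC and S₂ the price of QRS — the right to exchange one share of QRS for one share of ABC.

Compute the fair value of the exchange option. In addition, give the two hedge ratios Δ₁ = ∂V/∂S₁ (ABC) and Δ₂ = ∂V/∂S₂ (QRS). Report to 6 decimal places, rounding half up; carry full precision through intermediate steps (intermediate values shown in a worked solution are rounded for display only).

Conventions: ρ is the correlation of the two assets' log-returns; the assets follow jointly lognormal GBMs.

exchange price = 39.795057
Δ1 = 0.707338
Δ2 = -0.527655

σ_eff = √(σ₁² + σ₂² − 2ρσ₁σ₂) = √(0.1079² + 0.5615² − 2·-0.6942·0.1079·0.5615) = 0.641126
d₁ = (ln(S₁/S₂) + (q₂ − q₁ + σ_eff²/2)T) / (σ_eff√T) = (ln(158.19/136.64) + (0.0 − 0.0 + 0.205521)·0.5518) / 0.476249 = 0.545626
d₂ = d₁ − σ_eff√T = 0.545626 − 0.476249 = 0.069377
N(d₁) = 0.707338,  N(d₂) = 0.527655
V = S₁·e^{−q₁T}·N(d₁) − S₂·e^{−q₂T}·N(d₂) = 111.893855 − 72.098798 = 39.795057
Key observation: r never enters — measured in units of QRS, the claim is a call on S₁/S₂ struck at 1, so only the dividend yields and σ_eff matter.
Δ₁ = e^{−q₁T}·N(d₁) = 0.707338;  Δ₂ = −e^{−q₂T}·N(d₂) = -0.527655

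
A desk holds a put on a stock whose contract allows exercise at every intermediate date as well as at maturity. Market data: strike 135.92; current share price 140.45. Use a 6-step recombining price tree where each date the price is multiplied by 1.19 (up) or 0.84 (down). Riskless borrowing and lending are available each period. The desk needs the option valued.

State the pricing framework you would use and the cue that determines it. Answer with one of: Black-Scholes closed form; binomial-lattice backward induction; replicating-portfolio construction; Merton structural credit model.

Key observation: an American put (K = 135.92, S₀ = 140.45) on a 6-date tree has no closed form — the optimal stopping decision is embedded and must be resolved recursively from expiry.

framework: binomial-lattice backward induction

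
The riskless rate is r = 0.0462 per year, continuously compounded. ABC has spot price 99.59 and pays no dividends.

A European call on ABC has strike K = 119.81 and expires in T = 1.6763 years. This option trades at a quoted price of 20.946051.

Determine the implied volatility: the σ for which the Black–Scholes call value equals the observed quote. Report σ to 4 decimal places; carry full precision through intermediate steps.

sigma = 0.4907

At σ = 0.4907 the Black–Scholes value reproduces the quote:
σ√T = 0.4907·√1.6763 = 0.635319
d₁ = (ln(S/K) + (r+σ²/2)T) / (σ√T) = (ln(99.59/119.81) + (0.0462+0.4907²/2)·1.6763) / 0.635319 = (-0.184845 + 0.279260) / 0.635319 = 0.148610
d₂ = d₁ − σ√T = 0.148610 − 0.635319 = -0.486709
e^{−rT} = 0.925478
N(d₁) = 0.559069,  N(d₂) = 0.313232
V = S·N(d₁) − K·e^{−rT}·N(d₂) = 55.677718 − 34.731667 = 20.946051 (the observed quote) — the price is monotone increasing in volatility, hence this σ is the only solution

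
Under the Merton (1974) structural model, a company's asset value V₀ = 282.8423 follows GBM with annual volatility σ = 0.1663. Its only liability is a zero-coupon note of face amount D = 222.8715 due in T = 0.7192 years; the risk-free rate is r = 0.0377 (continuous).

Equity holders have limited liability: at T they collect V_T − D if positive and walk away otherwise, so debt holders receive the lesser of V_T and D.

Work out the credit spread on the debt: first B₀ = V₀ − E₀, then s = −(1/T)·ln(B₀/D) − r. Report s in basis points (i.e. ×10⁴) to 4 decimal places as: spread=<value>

Work the structural quantities from V₀ = 282.8423 against face 222.8715:
d₁ = [ln(V₀/D) + (r + σ²/2)T] / (σ√T)
   = [ln(282.8423/222.8715) + (0.0377 + 0.5·0.1663²)·0.7192] / (0.1663·√0.7192)
   = [0.238294 + 0.037059] / 0.141032 = 1.952417
d₂ = d₁ − σ√T = 1.952417 − 0.141032 = 1.811385
N(d₁) = 0.974556,  N(d₂) = 0.964959,  e^(−rT) = 0.973250
E₀ = V₀·N(d₁) − D·e^(−rT)·N(d₂)
   = 282.8423·0.974556 − 222.8715·0.973250·0.964959 = 66.336428
B₀ = V₀ − E₀ = 282.8423 − 66.336428 = 216.505872
spread = −(1/T)·ln(B₀/D) − r = −(1/0.7192)·ln(216.505872/222.8715) − 0.0377 = 0.00259158
in basis points: 0.00259158 × 10⁴ = 25.9158 bp

spread=25.9158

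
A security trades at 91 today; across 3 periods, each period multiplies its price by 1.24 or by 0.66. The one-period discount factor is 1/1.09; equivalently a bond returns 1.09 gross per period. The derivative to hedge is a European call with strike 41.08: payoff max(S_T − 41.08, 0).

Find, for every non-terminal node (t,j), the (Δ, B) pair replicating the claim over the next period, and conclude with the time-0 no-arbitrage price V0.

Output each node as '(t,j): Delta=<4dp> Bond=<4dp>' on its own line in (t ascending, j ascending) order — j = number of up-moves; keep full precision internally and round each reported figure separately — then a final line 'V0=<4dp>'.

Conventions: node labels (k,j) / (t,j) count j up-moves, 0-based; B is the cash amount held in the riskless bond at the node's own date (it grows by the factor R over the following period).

Risk-neutral probability p* = (R−d)/(u−d) = (1.09−0.66)/(1.24−0.66) = 0.7414.
Expiry values: V(3,0)=0.0000, V(3,1)=8.0731, V(3,2)=51.2683, V(3,3)=132.4228
(2,0): S=39.6396. Δ = (V_up−V_dn)/(S_up−S_dn) = (8.0731−0.0000)/(49.1531−26.1621) = 0.3511. V = [p*·8.0731 + (1−p*)·0.0000]/1.09 = 5.4910. B = V − Δ·S = -8.4281.
(2,1): S=74.4744. Δ = (V_up−V_dn)/(S_up−S_dn) = (51.2683−8.0731)/(92.3483−49.1531) = 1.0000. V = [p*·51.2683 + (1−p*)·8.0731]/1.09 = 36.7863. B = V − Δ·S = -37.6881.
(2,2): S=139.9216. Δ = (V_up−V_dn)/(S_up−S_dn) = (132.4228−51.2683)/(173.5028−92.3483) = 1.0000. V = [p*·132.4228 + (1−p*)·51.2683]/1.09 = 102.2335. B = V − Δ·S = -37.6881.
(1,0): S=60.0600. Δ = (V_up−V_dn)/(S_up−S_dn) = (36.7863−5.4910)/(74.4744−39.6396) = 0.8984. V = [p*·36.7863 + (1−p*)·5.4910]/1.09 = 26.3236. B = V − Δ·S = -27.6338.
(1,1): S=112.8400. Δ = (V_up−V_dn)/(S_up−S_dn) = (102.2335−36.7863)/(139.9216−74.4744) = 1.0000. V = [p*·102.2335 + (1−p*)·36.7863]/1.09 = 78.2638. B = V − Δ·S = -34.5762.
(0,0): S=91.0000. Δ = (V_up−V_dn)/(S_up−S_dn) = (78.2638−26.3236)/(112.8400−60.0600) = 0.9841. V = [p*·78.2638 + (1−p*)·26.3236]/1.09 = 59.4780. B = V − Δ·S = -30.0741.
Verification: the root portfolio costs Δ(0,0)·S0 + B(0,0) = 59.4780, matching V0.

(0,0): Delta=0.9841 Bond=-30.0741
(1,0): Delta=0.8984 Bond=-27.6338
(1,1): Delta=1.0000 Bond=-34.5762
(2,0): Delta=0.3511 Bond=-8.4281
(2,1): Delta=1.0000 Bond=-37.6881
(2,2): Delta=1.0000 Bond=-37.6881
V0=59.4780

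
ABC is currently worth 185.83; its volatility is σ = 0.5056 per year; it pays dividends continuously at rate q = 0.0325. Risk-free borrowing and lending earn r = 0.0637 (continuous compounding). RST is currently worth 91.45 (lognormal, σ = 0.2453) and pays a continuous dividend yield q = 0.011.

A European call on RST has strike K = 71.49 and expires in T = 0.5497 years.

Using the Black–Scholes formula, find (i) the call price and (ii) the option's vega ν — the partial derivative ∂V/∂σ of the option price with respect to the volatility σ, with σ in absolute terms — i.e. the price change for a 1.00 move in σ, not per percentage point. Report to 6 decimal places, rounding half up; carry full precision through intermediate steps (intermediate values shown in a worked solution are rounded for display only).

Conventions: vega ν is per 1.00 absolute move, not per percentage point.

σ√T = 0.2453·√0.5497 = 0.181870
d₁ = (ln(S/K) + (r−q+σ²/2)T) / (σ√T) = (ln(91.45/71.49) + (0.0637−0.011+0.2453²/2)·0.5497) / 0.181870 = (0.246235 + 0.045507) / 0.181870 = 1.604128
d₂ = d₁ − σ√T = 1.604128 − 0.181870 = 1.422258
e^{−rT} = 0.965590
e^{−qT} = 0.993972
N(d₁) = 0.945657,  N(d₂) = 0.922524
Call price V = S·e^{−qT}·N(d₁) − K·e^{−rT}·N(d₂) = 85.958995 − 63.681886 = 22.277109
φ(d₁) = (1/√(2π))·e^{−d₁²/2} = 0.110190
ν = S·e^{−qT}·φ(d₁)·√T = 7.426115

price = 22.277109
ν = 7.426115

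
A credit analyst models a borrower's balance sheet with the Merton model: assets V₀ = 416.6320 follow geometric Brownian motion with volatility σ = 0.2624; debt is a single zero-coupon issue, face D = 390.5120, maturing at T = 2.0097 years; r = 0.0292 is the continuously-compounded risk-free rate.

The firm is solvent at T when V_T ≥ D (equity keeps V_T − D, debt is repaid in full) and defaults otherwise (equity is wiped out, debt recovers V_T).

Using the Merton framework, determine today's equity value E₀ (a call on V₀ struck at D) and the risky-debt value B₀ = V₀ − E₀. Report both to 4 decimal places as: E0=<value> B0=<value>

E0=85.2113 B0=331.4207

With assets at 416.6320 and a single debt payment of 390.5120 at 2.0097 years:
d₁ = [ln(V₀/D) + (r + σ²/2)T] / (σ√T)
   = [ln(416.6320/390.5120) + (0.0292 + 0.5·0.2624²)·2.0097] / (0.2624·√2.0097)
   = [0.064745 + 0.127871] / 0.371988 = 0.517800
d₂ = d₁ − σ√T = 0.517800 − 0.371988 = 0.145811
N(d₁) = 0.697701,  N(d₂) = 0.557965,  e^(−rT) = 0.943005
E₀ = V₀·N(d₁) − D·e^(−rT)·N(d₂)
   = 416.6320·0.697701 − 390.5120·0.943005·0.557965 = 85.211264
B₀ = V₀ − E₀ = 416.6320 − 85.211264 = 331.420736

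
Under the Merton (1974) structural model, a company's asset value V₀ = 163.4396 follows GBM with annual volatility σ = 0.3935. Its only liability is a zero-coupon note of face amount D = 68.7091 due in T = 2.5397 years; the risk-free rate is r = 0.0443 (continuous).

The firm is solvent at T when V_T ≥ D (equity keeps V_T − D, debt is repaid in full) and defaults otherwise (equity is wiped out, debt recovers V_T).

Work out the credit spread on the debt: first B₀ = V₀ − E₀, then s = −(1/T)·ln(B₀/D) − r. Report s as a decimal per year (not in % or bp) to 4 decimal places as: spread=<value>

Apply the equity-as-call identities (strike 68.7091, horizon 2.5397 years):
d₁ = [ln(V₀/D) + (r + σ²/2)T] / (σ√T)
   = [ln(163.4396/68.7091) + (0.0443 + 0.5·0.3935²)·2.5397] / (0.3935·√2.5397)
   = [0.866562 + 0.309135] / 0.627099 = 1.874819
d₂ = d₁ − σ√T = 1.874819 − 0.627099 = 1.247721
N(d₁) = 0.969591,  N(d₂) = 0.893933,  e^(−rT) = 0.893590
E₀ = V₀·N(d₁) − D·e^(−rT)·N(d₂)
   = 163.4396·0.969591 − 68.7091·0.893590·0.893933 = 103.584120
B₀ = V₀ − E₀ = 163.4396 − 103.584120 = 59.855480
spread = −(1/T)·ln(B₀/D) − r = −(1/2.5397)·ln(59.855480/68.7091) − 0.0443 = 0.01001691

spread=0.0100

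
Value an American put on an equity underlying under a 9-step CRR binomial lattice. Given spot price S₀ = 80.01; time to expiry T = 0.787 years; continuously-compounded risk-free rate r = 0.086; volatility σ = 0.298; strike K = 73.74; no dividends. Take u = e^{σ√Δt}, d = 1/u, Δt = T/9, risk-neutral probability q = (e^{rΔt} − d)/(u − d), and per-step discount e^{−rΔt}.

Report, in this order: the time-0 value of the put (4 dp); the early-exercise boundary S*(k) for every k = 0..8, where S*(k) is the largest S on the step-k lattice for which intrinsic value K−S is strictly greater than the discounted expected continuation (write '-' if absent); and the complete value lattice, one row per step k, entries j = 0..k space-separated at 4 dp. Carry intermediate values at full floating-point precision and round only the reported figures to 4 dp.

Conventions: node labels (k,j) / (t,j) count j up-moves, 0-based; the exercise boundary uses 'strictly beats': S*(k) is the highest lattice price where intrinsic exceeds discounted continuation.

price = 3.7257
boundary = - - - - 56.2421 61.4232 56.2421 61.4232 67.0815
tree:
3.7257
5.7559 1.9115
8.6383 3.1867 0.7655
12.5345 5.1779 1.4006 0.1922
17.4979 8.1485 2.5191 0.3915 0.0117
22.2420 12.3168 4.4307 0.7964 0.0245 0.0000
26.5858 17.4979 7.5563 1.6184 0.0515 0.0000 0.0000
30.5633 22.2420 12.3168 3.2848 0.1083 0.0000 0.0000 0.0000
34.2053 26.5858 17.4979 6.6585 0.2278 0.0000 0.0000 0.0000 0.0000
37.5401 30.5633 22.2420 12.3168 0.4789 0.0000 0.0000 0.0000 0.0000 0.0000

Δt=0.08744, u=1.09212, d=0.91565, q=0.52076, disc=e^(-rΔt)=0.99251
k=9 terminal: V=max(K-S,0) → 37.5401 30.5633 22.2420 12.3168 0.4789 0.0000 0.0000 0.0000 0.0000 0.0000
k=8: j=0 S=39.5347 intr=34.2053 cont=33.6528 V=34.2053[EX]; j=1 S=47.1542 intr=26.5858 cont=26.0334 V=26.5858[EX]; j=2 S=56.2421 intr=17.4979 cont=16.9455 V=17.4979[EX]; j=3 S=67.0815 intr=6.6585 cont=6.1060 V=6.6585[EX]; j=4 S=80.0100 intr=0.0000 cont=0.2278 V=0.2278[hold]; j=5 S=95.4302 intr=0.0000 cont=0.0000 V=0.0000[hold]; j=6 S=113.8223 intr=0.0000 cont=0.0000 V=0.0000[hold]; j=7 S=135.7590 intr=0.0000 cont=0.0000 V=0.0000[hold]; j=8 S=161.9236 intr=0.0000 cont=0.0000 V=0.0000[hold]  S*(8)=67.0815
k=7: j=0 S=43.1767 intr=30.5633 cont=30.0109 V=30.5633[EX]; j=1 S=51.4980 intr=22.2420 cont=21.6895 V=22.2420[EX]; j=2 S=61.4232 intr=12.3168 cont=11.7644 V=12.3168[EX]; j=3 S=73.2611 intr=0.4789 cont=3.2848 V=3.2848[hold]; j=4 S=87.3806 intr=0.0000 cont=0.1083 V=0.1083[hold]; j=5 S=104.2213 intr=0.0000 cont=0.0000 V=0.0000[hold]; j=6 S=124.3077 intr=0.0000 cont=0.0000 V=0.0000[hold]; j=7 S=148.2652 intr=0.0000 cont=0.0000 V=0.0000[hold]  S*(7)=61.4232
k=6: j=0 S=47.1542 intr=26.5858 cont=26.0334 V=26.5858[EX]; j=1 S=56.2421 intr=17.4979 cont=16.9455 V=17.4979[EX]; j=2 S=67.0815 intr=6.6585 cont=7.5563 V=7.5563[hold]; j=3 S=80.0100 intr=0.0000 cont=1.6184 V=1.6184[hold]; j=4 S=95.4302 intr=0.0000 cont=0.0515 V=0.0515[hold]; j=5 S=113.8223 intr=0.0000 cont=0.0000 V=0.0000[hold]; j=6 S=135.7590 intr=0.0000 cont=0.0000 V=0.0000[hold]  S*(6)=56.2421
k=5: j=0 S=51.4980 intr=22.2420 cont=21.6895 V=22.2420[EX]; j=1 S=61.4232 intr=12.3168 cont=12.2284 V=12.3168[EX]; j=2 S=73.2611 intr=0.4789 cont=4.4307 V=4.4307[hold]; j=3 S=87.3806 intr=0.0000 cont=0.7964 V=0.7964[hold]; j=4 S=104.2213 intr=0.0000 cont=0.0245 V=0.0245[hold]; j=5 S=124.3077 intr=0.0000 cont=0.0000 V=0.0000[hold]  S*(5)=61.4232
k=4: j=0 S=56.2421 intr=17.4979 cont=16.9455 V=17.4979[EX]; j=1 S=67.0815 intr=6.6585 cont=8.1485 V=8.1485[hold]; j=2 S=80.0100 intr=0.0000 cont=2.5191 V=2.5191[hold]; j=3 S=95.4302 intr=0.0000 cont=0.3915 V=0.3915[hold]; j=4 S=113.8223 intr=0.0000 cont=0.0117 V=0.0117[hold]  S*(4)=56.2421
k=3: j=0 S=61.4232 intr=12.3168 cont=12.5345 V=12.5345[hold]; j=1 S=73.2611 intr=0.4789 cont=5.1779 V=5.1779[hold]; j=2 S=87.3806 intr=0.0000 cont=1.4006 V=1.4006[hold]; j=3 S=104.2213 intr=0.0000 cont=0.1922 V=0.1922[hold]  S*(3)=-
k=2: j=0 S=67.0815 intr=6.6585 cont=8.6383 V=8.6383[hold]; j=1 S=80.0100 intr=0.0000 cont=3.1867 V=3.1867[hold]; j=2 S=95.4302 intr=0.0000 cont=0.7655 V=0.7655[hold]  S*(2)=-
k=1: j=0 S=73.2611 intr=0.4789 cont=5.7559 V=5.7559[hold]; j=1 S=87.3806 intr=0.0000 cont=1.9115 V=1.9115[hold]  S*(1)=-
k=0: j=0 S=80.0100 intr=0.0000 cont=3.7257 V=3.7257[hold]  S*(0)=-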